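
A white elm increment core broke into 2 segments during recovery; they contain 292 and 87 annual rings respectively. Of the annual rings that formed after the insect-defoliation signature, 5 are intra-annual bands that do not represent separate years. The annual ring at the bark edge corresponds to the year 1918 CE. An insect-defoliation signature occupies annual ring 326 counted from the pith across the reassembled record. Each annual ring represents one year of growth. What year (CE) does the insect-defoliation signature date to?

1870 CE

Total annual rings = 292 + 87 = 379.
The insect-defoliation signature sits at annual ring 326 from the pith, so 379 − 326 = 53 annual rings formed after it.
53 − 5 false = 48 true annual rings after the insect-defoliation signature.
The annual ring at the bark edge is 1918 CE, so the insect-defoliation signature dates to 1918 − 48 = 1870 CE.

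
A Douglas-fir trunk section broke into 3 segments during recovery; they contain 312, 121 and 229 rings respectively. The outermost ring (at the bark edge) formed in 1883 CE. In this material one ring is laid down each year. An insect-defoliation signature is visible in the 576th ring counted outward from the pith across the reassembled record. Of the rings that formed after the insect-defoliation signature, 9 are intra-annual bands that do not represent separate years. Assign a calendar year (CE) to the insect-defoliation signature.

1806 CE

Total rings = 312 + 121 + 229 = 662.
662 − 576 = 86 rings lie beyond the insect-defoliation signature toward the bark edge.
86 − 9 false = 77 true rings after the insect-defoliation signature.
1883 − 77 = 1806 CE.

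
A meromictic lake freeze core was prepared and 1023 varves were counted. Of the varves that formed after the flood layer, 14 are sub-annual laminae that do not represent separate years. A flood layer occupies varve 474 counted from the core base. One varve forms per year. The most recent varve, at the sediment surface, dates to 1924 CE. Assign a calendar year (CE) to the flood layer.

1389 CE

Between varve 474 and the sediment surface there are 1023 − 474 = 549 varves.
Removing the 14 false varves leaves 549 − 14 = 535 true varves beyond the flood layer.
1924 − 535 = 1389 CE.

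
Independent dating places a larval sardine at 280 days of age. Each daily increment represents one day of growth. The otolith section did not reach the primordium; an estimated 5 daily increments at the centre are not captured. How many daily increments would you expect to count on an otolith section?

275 daily increments

One daily increment per day gives 280 daily increments over 280 days.
280 − 5 missed = 275 daily increments expected in the prepared section.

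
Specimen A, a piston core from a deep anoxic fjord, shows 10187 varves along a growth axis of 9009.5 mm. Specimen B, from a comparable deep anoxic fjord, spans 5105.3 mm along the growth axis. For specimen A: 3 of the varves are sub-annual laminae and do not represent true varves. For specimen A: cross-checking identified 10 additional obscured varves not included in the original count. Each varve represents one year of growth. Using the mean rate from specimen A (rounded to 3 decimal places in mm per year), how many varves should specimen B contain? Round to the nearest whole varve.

Specimen A: correcting the raw count gives 10187 − 3 + 10 = 10194 true varves.
A: 9009.5 mm over 10194 years gives 9009.5 / 10194 ≈ 0.884 mm/year.
Specimen B: 5105.3 mm / 0.884 mm per year = 5775.23 years ≈ 5775 varves.

5775 varves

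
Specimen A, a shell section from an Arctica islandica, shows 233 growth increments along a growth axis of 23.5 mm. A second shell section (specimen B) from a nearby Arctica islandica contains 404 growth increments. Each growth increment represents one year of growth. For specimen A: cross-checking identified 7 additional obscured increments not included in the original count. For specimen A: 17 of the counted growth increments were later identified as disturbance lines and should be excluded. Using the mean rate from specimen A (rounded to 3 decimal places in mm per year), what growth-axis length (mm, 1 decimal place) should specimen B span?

Specimen A: after corrections the count is 233 − 17 + 7 = 223 growth increments.
A: Extension rate ≈ 23.5 / 223 = 0.105 mm/year.
B's length ≈ 0.105 × 404 = 42.4 mm.

42.4 mm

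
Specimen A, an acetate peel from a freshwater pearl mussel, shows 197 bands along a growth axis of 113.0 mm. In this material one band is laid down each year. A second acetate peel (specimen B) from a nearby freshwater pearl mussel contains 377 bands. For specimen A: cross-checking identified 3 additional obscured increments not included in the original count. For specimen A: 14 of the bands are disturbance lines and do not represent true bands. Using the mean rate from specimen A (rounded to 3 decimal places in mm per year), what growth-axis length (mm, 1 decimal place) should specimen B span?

229.2 mm

Specimen A: adjusted count: 197 − 14 + 3 = 186 bands.
A: Extension rate ≈ 113.0 / 186 = 0.608 mm/year.
Length of B = 0.608 × 377 = 229.2 mm.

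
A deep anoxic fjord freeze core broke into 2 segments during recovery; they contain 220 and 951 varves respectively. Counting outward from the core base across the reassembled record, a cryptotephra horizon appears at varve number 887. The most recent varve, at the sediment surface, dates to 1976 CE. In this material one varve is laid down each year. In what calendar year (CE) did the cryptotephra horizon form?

1692 CE

Total varves = 220 + 951 = 1171.
The cryptotephra horizon sits at varve 887 from the core base, so 1171 − 887 = 284 varves formed after it.
1976 − 284 = 1692 CE.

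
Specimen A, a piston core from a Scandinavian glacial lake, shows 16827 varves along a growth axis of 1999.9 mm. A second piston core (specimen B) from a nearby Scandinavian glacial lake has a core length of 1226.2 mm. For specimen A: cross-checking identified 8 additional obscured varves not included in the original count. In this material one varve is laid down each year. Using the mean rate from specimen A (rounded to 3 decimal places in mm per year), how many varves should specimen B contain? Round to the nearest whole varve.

Specimen A: true varve count = 16827 + 8 = 16835.
A: Mean rate = 1999.9 mm / 16835 years ≈ 0.119 mm/yr.
For B, 1226.2 / 0.119 = 10304.20 years ≈ 10304 varves.

10304 varves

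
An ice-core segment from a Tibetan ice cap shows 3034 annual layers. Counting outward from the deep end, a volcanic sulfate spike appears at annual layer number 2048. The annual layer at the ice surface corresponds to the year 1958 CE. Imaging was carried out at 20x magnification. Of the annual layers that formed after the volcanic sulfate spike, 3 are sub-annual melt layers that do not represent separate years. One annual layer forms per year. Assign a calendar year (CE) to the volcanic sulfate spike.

3034 − 2048 = 986 annual layers lie beyond the volcanic sulfate spike toward the ice surface.
Excluding 3 false annual layers: 986 − 3 = 983.
1958 − 983 = 975 CE.

975 CE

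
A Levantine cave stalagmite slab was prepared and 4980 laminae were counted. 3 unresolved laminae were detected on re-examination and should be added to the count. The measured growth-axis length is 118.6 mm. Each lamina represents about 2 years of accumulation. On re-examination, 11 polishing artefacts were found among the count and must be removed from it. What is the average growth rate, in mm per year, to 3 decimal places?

After corrections the count is 4980 − 11 + 3 = 4972 laminae.
Multiplying by 2 years per lamina: 4972 × 2 = 9944 years.
Mean rate = 118.6 mm / 9944 years ≈ 0.012 mm per year.

0.012 mm per year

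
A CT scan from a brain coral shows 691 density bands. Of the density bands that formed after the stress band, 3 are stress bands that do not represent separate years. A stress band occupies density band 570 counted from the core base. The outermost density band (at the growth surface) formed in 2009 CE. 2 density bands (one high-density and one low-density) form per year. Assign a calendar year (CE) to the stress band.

1950 CE

The stress band sits at density band 570 from the core base, so 691 − 570 = 121 density bands formed after it.
Removing the 3 false density bands leaves 121 − 3 = 118 true density bands beyond the stress band.
Dividing by 2 density bands per year: 118 / 2 = 59 years.
The density band at the growth surface is 2009 CE, so the stress band dates to 2009 − 59 = 1950 CE.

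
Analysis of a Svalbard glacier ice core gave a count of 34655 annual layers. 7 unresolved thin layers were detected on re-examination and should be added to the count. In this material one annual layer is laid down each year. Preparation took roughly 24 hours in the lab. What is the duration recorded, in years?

After corrections the count is 34655 + 7 = 34662 annual layers.
At one annual layer per year, that is 34662 years.

34662 years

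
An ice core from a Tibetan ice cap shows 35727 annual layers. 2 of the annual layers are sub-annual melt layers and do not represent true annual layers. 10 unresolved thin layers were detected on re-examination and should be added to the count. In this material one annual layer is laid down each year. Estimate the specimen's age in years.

True annual layer count = 35727 − 2 + 10 = 35735.
One annual layer per year makes the duration 35735 years.

35735 yr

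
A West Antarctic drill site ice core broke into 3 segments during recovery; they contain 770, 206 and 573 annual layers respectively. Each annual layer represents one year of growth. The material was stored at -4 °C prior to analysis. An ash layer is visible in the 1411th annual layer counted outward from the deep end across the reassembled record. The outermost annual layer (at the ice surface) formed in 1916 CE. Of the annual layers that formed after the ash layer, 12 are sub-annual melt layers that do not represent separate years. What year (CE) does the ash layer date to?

1790 CE

Total annual layers = 770 + 206 + 573 = 1549.
1549 − 1411 = 138 annual layers lie beyond the ash layer toward the ice surface.
Excluding 12 false annual layers: 138 − 12 = 126.
The annual layer at the ice surface is 1916 CE, so the ash layer dates to 1916 − 126 = 1790 CE.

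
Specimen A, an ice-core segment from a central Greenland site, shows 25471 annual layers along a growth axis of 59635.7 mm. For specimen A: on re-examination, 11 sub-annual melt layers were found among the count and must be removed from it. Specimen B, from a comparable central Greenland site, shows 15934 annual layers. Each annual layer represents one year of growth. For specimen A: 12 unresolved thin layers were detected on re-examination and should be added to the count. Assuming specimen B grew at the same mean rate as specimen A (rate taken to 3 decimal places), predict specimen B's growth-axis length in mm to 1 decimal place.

37301.5 mm

Specimen A: correcting the raw count gives 25471 − 11 + 12 = 25472 true annual layers.
A: Extension rate ≈ 59635.7 / 25472 = 2.341 mm per year.
B's length ≈ 2.341 × 15934 = 37301.5 mm.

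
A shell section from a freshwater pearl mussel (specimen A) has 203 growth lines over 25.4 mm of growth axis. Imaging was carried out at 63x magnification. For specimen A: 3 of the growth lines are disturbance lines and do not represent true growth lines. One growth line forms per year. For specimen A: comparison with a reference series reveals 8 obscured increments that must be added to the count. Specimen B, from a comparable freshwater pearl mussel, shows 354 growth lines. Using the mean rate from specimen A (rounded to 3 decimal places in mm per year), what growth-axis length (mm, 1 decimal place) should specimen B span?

43.2 mm

Specimen A: true growth line count = 203 − 3 + 8 = 208.
A: Mean rate = 25.4 mm / 208 years ≈ 0.122 mm/yr.
B's length ≈ 0.122 × 354 = 43.2 mm.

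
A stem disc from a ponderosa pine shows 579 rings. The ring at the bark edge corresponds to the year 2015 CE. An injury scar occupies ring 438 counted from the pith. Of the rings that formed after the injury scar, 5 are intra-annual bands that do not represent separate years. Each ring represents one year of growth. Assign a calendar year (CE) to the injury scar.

1879 CE

579 − 438 = 141 rings lie beyond the injury scar toward the bark edge.
Removing the 5 false rings leaves 141 − 5 = 136 true rings beyond the injury scar.
Counting back 136 years from 2015 CE places the injury scar in 2015 − 136 = 1879 CE.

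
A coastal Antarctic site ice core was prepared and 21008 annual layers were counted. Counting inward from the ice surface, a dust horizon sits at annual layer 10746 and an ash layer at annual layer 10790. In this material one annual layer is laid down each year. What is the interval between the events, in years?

44 years

The two markers are separated by 10790 − 10746 = 44 annual layers.
At one annual layer per year, 44 years elapsed between them.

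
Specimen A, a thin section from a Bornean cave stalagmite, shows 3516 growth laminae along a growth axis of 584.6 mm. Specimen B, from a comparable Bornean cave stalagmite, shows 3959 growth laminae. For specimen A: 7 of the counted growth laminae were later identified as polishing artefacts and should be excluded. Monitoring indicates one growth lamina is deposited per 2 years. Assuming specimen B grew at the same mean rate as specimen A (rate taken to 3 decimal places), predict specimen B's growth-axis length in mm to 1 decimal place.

657.2 mm

Specimen A: adjusted count: 3516 − 7 = 3509 growth laminae.
Specimen A: at 2 years per growth lamina, 3509 × 2 = 7018 years.
A: Extension rate ≈ 584.6 / 7018 = 0.083 mm per year.
Specimen B: multiplying by 2 years per growth lamina: 3959 × 2 = 7918 years. Length of B = 0.083 × 7918 = 657.2 mm.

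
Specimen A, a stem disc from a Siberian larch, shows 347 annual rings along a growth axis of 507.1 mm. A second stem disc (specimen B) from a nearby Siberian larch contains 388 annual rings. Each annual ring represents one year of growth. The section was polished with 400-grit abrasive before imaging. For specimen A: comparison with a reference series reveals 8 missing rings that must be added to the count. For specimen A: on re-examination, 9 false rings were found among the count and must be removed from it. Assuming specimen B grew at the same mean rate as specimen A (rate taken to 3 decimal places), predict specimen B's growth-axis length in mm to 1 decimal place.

Specimen A: correcting the raw count gives 347 − 9 + 8 = 346 true annual rings.
A: 507.1 mm over 346 years gives 507.1 / 346 ≈ 1.466 mm/year.
For B, 1.466 mm/year × 388 years = 568.8 mm.

568.8 mm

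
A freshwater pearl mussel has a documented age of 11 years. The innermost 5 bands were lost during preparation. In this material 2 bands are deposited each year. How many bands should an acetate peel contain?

17 bands

11 years at 2 bands per year gives 11 × 2 = 22 bands.
Less the 5 uncaptured bands: 22 − 5 = 17.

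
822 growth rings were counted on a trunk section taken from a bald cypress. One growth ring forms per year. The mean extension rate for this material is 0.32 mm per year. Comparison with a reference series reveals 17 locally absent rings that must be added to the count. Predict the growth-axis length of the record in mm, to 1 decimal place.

268.5 mm

Correcting the raw count gives 822 + 17 = 839 true growth rings.
Length ≈ 0.32 × 839 = 268.5 mm.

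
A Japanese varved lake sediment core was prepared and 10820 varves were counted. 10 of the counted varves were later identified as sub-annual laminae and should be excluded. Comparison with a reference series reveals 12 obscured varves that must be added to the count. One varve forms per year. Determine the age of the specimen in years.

10822 yr

Adjusted count: 10820 − 10 + 12 = 10822 varves.
One varve per year makes the duration 10822 years.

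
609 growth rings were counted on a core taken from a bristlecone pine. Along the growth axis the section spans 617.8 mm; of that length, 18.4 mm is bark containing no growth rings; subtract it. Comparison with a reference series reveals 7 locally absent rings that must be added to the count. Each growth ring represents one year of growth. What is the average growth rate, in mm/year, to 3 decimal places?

Correcting the raw count gives 609 + 7 = 616 true growth rings.
Net length = 617.8 − 18.4 = 599.4 mm.
Mean rate = 599.4 mm / 616 years ≈ 0.973 mm/year.

0.973 mm/year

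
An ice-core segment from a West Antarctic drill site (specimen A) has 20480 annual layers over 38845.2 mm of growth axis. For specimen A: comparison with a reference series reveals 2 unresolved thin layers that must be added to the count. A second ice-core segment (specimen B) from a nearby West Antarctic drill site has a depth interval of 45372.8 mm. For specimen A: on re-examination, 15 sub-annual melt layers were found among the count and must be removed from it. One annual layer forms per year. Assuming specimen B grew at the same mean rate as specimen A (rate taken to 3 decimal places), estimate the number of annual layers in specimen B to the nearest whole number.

Specimen A: correcting the raw count gives 20480 − 15 + 2 = 20467 true annual layers.
A: Extension rate ≈ 38845.2 / 20467 = 1.898 mm/year.
B spans 45372.8 / 1.898 = 23905.58 years ≈ 23906 annual layers.

23906 annual layers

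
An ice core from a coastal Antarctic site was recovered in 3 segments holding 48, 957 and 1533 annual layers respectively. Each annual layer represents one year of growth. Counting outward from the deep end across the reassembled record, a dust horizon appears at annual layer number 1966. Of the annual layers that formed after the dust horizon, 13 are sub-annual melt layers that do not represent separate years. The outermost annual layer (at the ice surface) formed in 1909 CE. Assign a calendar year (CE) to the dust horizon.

1350 CE

Total annual layers = 48 + 957 + 1533 = 2538.
2538 − 1966 = 572 annual layers lie beyond the dust horizon toward the ice surface.
572 − 13 false = 559 true annual layers after the dust horizon.
Counting back 559 years from 1909 CE places the dust horizon in 1909 − 559 = 1350 CE.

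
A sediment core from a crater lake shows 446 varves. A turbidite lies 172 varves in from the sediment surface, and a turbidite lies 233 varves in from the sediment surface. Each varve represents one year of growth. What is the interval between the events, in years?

Separation: 233 − 172 = 61 varves.
At one varve per year, 61 years elapsed between them.

61 years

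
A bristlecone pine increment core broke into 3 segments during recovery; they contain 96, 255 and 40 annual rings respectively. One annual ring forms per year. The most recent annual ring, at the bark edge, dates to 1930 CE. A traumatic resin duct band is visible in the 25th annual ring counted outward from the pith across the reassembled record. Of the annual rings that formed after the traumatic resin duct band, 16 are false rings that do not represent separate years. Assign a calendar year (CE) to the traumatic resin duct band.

1580 CE

Total annual rings = 96 + 255 + 40 = 391.
Between annual ring 25 and the bark edge there are 391 − 25 = 366 annual rings.
Excluding 16 false annual rings: 366 − 16 = 350.
Counting back 350 years from 1930 CE places the traumatic resin duct band in 1930 − 350 = 1580 CE.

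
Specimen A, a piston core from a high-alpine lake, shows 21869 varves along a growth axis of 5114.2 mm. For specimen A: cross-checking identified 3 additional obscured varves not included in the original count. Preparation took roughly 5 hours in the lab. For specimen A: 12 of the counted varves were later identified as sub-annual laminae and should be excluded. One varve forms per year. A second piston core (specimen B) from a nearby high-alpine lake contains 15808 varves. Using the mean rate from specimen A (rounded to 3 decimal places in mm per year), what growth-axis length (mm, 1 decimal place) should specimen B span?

Specimen A: adjusted count: 21869 − 12 + 3 = 21860 varves.
A: Mean rate = 5114.2 mm / 21860 years ≈ 0.234 mm per year.
Length of B = 0.234 × 15808 = 3699.1 mm.

3699.1 mm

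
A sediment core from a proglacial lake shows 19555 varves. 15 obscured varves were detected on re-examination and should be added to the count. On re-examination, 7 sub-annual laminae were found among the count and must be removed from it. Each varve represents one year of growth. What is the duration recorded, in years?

19563 yr

Adjusted count: 19555 − 7 + 15 = 19563 varves.
One varve per year makes the duration 19563 years.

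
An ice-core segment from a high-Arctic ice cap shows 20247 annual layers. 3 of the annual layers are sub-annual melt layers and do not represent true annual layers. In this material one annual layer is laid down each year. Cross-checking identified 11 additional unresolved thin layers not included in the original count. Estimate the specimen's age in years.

Correcting the raw count gives 20247 − 3 + 11 = 20255 true annual layers.
At one annual layer per year, that is 20255 years.

20255 yr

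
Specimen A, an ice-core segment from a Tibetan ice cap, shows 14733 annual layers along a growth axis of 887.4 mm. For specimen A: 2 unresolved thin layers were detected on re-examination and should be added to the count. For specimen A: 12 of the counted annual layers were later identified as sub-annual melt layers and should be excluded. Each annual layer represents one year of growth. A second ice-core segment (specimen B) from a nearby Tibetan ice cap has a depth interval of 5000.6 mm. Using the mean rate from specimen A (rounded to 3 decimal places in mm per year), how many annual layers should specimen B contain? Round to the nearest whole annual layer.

Specimen A: correcting the raw count gives 14733 − 12 + 2 = 14723 true annual layers.
A: Mean rate = 887.4 mm / 14723 years ≈ 0.060 mm/year.
For B, 5000.6 / 0.060 = 83343.33 years ≈ 83343 annual layers.

83343 annual layers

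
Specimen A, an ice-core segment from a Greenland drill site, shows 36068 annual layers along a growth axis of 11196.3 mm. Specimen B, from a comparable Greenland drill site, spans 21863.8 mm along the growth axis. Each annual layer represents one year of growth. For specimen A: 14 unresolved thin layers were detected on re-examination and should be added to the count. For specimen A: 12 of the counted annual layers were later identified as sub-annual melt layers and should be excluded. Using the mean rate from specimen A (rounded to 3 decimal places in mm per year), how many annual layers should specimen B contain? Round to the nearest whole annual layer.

70528 annual layers

Specimen A: correcting the raw count gives 36068 − 12 + 14 = 36070 true annual layers.
A: Extension rate ≈ 11196.3 / 36070 = 0.310 mm/year.
For B, 21863.8 / 0.310 = 70528.39 years ≈ 70528 annual layers.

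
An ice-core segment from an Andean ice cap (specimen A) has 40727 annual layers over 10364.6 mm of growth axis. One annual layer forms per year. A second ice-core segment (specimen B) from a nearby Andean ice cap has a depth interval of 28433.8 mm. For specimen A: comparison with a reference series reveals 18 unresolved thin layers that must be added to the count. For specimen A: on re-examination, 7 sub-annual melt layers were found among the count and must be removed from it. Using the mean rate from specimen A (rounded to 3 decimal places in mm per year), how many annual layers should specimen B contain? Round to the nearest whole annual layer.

111944 annual layers

Specimen A: adjusted count: 40727 − 7 + 18 = 40738 annual layers.
A: Mean rate = 10364.6 mm / 40738 years ≈ 0.254 mm/yr.
For B, 28433.8 / 0.254 = 111944.09 years ≈ 111944 annual layers.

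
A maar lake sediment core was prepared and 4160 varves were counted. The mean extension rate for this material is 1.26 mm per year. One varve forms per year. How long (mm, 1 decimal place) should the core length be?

4160 years of growth are recorded.
Predicted length = 1.26 mm/year × 4160 years = 5241.6 mm.

5241.6 mm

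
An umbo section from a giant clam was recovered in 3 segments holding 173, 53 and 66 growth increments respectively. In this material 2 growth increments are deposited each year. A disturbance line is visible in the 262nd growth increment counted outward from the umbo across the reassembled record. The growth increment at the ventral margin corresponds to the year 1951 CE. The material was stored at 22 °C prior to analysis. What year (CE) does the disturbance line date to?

Total growth increments = 173 + 53 + 66 = 292.
292 − 262 = 30 growth increments lie beyond the disturbance line toward the ventral margin.
Dividing by 2 growth increments per year: 30 / 2 = 15 years.
1951 − 15 = 1936 CE.

1936 CE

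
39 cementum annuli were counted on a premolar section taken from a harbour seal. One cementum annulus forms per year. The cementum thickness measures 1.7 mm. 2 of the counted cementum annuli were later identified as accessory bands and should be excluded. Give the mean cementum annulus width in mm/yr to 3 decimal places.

True cementum annulus count = 39 − 2 = 37.
Mean rate = 1.7 mm / 37 years ≈ 0.046 mm/yr.

0.046 mm/yr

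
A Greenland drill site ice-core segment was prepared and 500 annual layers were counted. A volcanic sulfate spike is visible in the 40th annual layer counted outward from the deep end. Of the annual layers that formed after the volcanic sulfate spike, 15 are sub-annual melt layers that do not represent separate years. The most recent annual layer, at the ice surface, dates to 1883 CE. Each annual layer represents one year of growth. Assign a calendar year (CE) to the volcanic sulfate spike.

500 − 40 = 460 annual layers lie beyond the volcanic sulfate spike toward the ice surface.
Excluding 15 false annual layers: 460 − 15 = 445.
Counting back 445 years from 1883 CE places the volcanic sulfate spike in 1883 − 445 = 1438 CE.

1438 CE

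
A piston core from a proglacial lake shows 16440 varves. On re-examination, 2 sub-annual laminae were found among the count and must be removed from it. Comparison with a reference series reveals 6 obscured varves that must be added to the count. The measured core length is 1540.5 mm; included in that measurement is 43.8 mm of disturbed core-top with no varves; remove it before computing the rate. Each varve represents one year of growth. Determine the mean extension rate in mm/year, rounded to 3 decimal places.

Correcting the raw count gives 16440 − 2 + 6 = 16444 true varves.
Net length = 1540.5 − 43.8 = 1496.7 mm.
Mean rate = 1496.7 mm / 16444 years ≈ 0.091 mm/year.

0.091 mm/year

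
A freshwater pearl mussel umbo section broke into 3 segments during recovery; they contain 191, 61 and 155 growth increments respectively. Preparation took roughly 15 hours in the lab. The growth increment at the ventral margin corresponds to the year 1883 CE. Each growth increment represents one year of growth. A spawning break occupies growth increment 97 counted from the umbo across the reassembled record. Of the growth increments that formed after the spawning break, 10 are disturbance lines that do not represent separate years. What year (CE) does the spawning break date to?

Total growth increments = 191 + 61 + 155 = 407.
407 − 97 = 310 growth increments lie beyond the spawning break toward the ventral margin.
Excluding 10 false growth increments: 310 − 10 = 300.
Counting back 300 years from 1883 CE places the spawning break in 1883 − 300 = 1583 CE.

1583 CE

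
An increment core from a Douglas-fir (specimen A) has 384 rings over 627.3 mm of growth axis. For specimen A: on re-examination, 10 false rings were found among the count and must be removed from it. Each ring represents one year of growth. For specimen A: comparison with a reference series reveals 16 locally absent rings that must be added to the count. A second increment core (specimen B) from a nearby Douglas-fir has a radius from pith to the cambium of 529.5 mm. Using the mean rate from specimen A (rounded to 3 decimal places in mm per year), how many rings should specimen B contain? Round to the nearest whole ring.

Specimen A: correcting the raw count gives 384 − 10 + 16 = 390 true rings.
A: Extension rate ≈ 627.3 / 390 = 1.608 mm per year.
B spans 529.5 / 1.608 = 329.29 years ≈ 329 rings.

329 rings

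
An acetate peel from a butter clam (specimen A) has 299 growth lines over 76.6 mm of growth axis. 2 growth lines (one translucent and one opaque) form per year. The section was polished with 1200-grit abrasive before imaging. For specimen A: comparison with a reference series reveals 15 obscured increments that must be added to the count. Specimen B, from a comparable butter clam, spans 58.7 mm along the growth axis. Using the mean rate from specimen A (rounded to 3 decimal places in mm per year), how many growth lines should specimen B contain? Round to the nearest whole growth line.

Specimen A: adjusted count: 299 + 15 = 314 growth lines.
Specimen A: with 2 growth lines per year, 314 / 2 = 157 years.
A: Mean rate = 76.6 mm / 157 years ≈ 0.488 mm per year.
Specimen B: 58.7 mm / 0.488 mm per year = 120.29 years; at 2 growth lines per year that is 120.29 × 2 ≈ 241 growth lines.

241 growth lines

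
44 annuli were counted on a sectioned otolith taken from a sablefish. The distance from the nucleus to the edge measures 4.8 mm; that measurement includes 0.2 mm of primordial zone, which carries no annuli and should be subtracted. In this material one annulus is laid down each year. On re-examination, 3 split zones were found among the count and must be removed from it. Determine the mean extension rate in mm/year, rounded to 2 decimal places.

0.11 mm/year

Correcting the raw count gives 44 − 3 = 41 true annuli.
Net length = 4.8 − 0.2 = 4.6 mm.
Extension rate ≈ 4.6 / 41 = 0.11 mm/year.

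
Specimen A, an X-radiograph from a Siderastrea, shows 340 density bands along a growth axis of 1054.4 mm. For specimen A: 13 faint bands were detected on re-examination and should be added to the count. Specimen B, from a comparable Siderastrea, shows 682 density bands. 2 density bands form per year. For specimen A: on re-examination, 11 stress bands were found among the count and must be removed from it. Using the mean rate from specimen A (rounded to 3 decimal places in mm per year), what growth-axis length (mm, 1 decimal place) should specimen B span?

2102.6 mm

Specimen A: after corrections the count is 340 − 11 + 13 = 342 density bands.
Specimen A: with 2 density bands per year, 342 / 2 = 171 years.
A: Mean rate = 1054.4 mm / 171 years ≈ 6.166 mm per year.
Specimen B: dividing by 2 density bands per year: 682 / 2 = 341 years. For B, 6.166 mm/year × 341 years = 2102.6 mm.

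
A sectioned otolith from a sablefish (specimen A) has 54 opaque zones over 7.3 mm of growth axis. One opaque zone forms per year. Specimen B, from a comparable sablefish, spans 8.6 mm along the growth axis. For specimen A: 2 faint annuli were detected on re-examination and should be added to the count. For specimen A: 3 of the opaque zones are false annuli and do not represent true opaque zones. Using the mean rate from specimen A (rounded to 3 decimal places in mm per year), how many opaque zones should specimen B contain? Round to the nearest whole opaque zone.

Specimen A: true opaque zone count = 54 − 3 + 2 = 53.
A: Mean rate = 7.3 mm / 53 years ≈ 0.138 mm per year.
B spans 8.6 / 0.138 = 62.32 years ≈ 62 opaque zones.

62 opaque zones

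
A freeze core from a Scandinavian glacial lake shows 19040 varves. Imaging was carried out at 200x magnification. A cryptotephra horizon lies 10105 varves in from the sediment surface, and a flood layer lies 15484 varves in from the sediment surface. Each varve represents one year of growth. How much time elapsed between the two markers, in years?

15484 − 10105 = 5379 varves lie between the two events.
One varve per year makes the interval 5379 years.

5379 yr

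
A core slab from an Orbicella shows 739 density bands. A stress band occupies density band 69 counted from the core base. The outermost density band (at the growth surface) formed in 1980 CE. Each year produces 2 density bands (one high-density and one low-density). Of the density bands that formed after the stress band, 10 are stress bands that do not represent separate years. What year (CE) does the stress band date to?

1650 CE

739 − 69 = 670 density bands lie beyond the stress band toward the growth surface.
670 − 10 false = 660 true density bands after the stress band.
With 2 density bands per year, 660 / 2 = 330 years.
Counting back 330 years from 1980 CE places the stress band in 1980 − 330 = 1650 CE.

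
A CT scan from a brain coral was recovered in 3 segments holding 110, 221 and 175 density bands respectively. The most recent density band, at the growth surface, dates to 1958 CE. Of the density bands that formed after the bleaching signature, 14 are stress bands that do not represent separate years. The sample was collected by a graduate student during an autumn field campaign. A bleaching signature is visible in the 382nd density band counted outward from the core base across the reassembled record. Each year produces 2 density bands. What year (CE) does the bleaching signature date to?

1903 CE

Total density bands = 110 + 221 + 175 = 506.
The bleaching signature sits at density band 382 from the core base, so 506 − 382 = 124 density bands formed after it.
Removing the 14 false density bands leaves 124 − 14 = 110 true density bands beyond the bleaching signature.
Dividing by 2 density bands per year: 110 / 2 = 55 years.
The density band at the growth surface is 1958 CE, so the bleaching signature dates to 1958 − 55 = 1903 CE.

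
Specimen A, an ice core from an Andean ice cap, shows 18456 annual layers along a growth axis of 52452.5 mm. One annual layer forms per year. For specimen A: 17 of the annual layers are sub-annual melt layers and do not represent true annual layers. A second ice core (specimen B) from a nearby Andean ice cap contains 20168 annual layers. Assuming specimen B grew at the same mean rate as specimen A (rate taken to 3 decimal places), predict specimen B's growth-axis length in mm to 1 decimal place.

57378.0 mm

Specimen A: after corrections the count is 18456 − 17 = 18439 annual layers.
A: 52452.5 mm over 18439 years gives 52452.5 / 18439 ≈ 2.845 mm/yr.
B's length ≈ 2.845 × 20168 = 57378.0 mm.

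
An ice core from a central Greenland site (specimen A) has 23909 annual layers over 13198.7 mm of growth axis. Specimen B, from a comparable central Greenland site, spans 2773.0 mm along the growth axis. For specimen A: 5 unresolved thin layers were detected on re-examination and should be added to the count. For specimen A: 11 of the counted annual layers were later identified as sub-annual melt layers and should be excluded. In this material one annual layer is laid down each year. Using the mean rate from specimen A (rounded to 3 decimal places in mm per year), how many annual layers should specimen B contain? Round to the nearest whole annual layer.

5024 annual layers

Specimen A: after corrections the count is 23909 − 11 + 5 = 23903 annual layers.
A: Mean rate = 13198.7 mm / 23903 years ≈ 0.552 mm/yr.
For B, 2773.0 / 0.552 = 5023.55 years ≈ 5024 annual layers.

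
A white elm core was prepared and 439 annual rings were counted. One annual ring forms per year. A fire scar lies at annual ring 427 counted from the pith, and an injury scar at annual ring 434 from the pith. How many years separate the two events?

434 − 427 = 7 annual rings lie between the two events.
One annual ring per year makes the interval 7 years.

7 years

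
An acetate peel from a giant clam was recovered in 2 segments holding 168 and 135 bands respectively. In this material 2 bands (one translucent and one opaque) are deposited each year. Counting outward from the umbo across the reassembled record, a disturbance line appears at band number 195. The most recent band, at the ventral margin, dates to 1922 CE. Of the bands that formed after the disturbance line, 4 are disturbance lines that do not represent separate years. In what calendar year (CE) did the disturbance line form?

Total bands = 168 + 135 = 303.
Between band 195 and the ventral margin there are 303 − 195 = 108 bands.
Removing the 4 false bands leaves 108 − 4 = 104 true bands beyond the disturbance line.
104 bands at 2 per year is 104 / 2 = 52 years.
Counting back 52 years from 1922 CE places the disturbance line in 1922 − 52 = 1870 CE.

1870 CE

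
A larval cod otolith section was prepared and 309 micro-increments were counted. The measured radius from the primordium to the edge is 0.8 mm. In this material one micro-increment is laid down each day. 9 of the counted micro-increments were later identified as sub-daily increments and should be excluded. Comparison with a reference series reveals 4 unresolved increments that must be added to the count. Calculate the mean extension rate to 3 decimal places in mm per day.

0.003 mm per day

Correcting the raw count gives 309 − 9 + 4 = 304 true micro-increments.
Mean rate = 0.8 mm / 304 days ≈ 0.003 mm per day.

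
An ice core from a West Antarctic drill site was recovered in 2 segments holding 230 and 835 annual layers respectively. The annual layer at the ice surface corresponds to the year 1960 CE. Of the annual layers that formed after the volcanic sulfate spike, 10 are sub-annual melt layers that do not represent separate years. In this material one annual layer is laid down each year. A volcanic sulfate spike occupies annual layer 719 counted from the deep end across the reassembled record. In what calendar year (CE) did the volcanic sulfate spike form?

Total annual layers = 230 + 835 = 1065.
The volcanic sulfate spike sits at annual layer 719 from the deep end, so 1065 − 719 = 346 annual layers formed after it.
Removing the 10 false annual layers leaves 346 − 10 = 336 true annual layers beyond the volcanic sulfate spike.
The annual layer at the ice surface is 1960 CE, so the volcanic sulfate spike dates to 1960 − 336 = 1624 CE.

1624 CE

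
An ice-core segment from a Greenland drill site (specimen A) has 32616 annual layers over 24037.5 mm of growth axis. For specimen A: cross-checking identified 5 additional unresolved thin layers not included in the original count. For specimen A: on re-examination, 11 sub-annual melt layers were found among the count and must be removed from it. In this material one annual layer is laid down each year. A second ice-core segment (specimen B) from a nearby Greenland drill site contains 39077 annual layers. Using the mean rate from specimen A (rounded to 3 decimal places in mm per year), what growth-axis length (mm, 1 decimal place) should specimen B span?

28799.7 mm

Specimen A: correcting the raw count gives 32616 − 11 + 5 = 32610 true annual layers.
A: Extension rate ≈ 24037.5 / 32610 = 0.737 mm/year.
Length of B = 0.737 × 39077 = 28799.7 mm.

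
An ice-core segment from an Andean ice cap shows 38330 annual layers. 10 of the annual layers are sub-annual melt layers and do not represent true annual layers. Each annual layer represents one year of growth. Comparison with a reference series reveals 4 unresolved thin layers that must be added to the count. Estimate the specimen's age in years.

After corrections the count is 38330 − 10 + 4 = 38324 annual layers.
One annual layer per year makes the duration 38324 years.

38324 yr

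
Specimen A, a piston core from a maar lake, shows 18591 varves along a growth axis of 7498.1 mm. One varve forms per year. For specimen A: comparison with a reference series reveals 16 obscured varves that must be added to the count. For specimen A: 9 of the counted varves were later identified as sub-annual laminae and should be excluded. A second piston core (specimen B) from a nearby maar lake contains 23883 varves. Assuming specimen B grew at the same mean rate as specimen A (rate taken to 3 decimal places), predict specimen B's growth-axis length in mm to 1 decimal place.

Specimen A: true varve count = 18591 − 9 + 16 = 18598.
A: Mean rate = 7498.1 mm / 18598 years ≈ 0.403 mm per year.
For B, 0.403 mm/year × 23883 years = 9624.8 mm.

9624.8 mm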